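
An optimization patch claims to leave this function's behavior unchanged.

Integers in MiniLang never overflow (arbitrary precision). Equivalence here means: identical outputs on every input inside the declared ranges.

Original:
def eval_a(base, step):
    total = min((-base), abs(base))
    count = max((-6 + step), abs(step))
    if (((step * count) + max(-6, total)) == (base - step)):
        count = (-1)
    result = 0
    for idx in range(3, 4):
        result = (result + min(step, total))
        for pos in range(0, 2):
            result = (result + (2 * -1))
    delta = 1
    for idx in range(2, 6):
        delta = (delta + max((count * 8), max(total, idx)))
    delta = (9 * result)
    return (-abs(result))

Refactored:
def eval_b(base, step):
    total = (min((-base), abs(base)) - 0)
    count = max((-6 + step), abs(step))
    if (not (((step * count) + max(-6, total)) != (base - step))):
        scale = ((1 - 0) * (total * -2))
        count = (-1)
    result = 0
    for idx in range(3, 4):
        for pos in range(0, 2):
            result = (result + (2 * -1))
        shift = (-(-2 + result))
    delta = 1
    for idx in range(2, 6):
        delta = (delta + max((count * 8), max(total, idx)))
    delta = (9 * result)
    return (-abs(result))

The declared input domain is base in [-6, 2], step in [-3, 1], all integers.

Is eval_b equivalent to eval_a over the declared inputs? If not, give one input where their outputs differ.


Run the pair on base=-6, step=-3.
eval_a: total = 6; count = 3; (((step * count) + max(-6, total)) == (base - step)) -> true; count = -1; result = 0; [idx=3]; result = -3; [pos=0]; result = -5; [pos=1]; result = -7; delta = 1; [idx=2]; delta = 7; [idx=3]; delta = 13; [idx=4]; delta = 19; [idx=5]; delta = 25; delta = -63; return -7
eval_b: total = 6; count = 3; (not (((step * count) + max(-6, total)) != (base - step))) -> true; scale = -12; count = -1; result = 0; [idx=3]; [pos=0]; result = -2; [pos=1]; result = -4; shift = 6; delta = 1; [idx=2]; delta = 7; [idx=3]; delta = 13; [idx=4]; delta = 19; [idx=5]; delta = 25; delta = -36; return -4
-7 vs -4 — the two versions disagree here.
verdict: not equivalent; witness: base=-6, step=-3


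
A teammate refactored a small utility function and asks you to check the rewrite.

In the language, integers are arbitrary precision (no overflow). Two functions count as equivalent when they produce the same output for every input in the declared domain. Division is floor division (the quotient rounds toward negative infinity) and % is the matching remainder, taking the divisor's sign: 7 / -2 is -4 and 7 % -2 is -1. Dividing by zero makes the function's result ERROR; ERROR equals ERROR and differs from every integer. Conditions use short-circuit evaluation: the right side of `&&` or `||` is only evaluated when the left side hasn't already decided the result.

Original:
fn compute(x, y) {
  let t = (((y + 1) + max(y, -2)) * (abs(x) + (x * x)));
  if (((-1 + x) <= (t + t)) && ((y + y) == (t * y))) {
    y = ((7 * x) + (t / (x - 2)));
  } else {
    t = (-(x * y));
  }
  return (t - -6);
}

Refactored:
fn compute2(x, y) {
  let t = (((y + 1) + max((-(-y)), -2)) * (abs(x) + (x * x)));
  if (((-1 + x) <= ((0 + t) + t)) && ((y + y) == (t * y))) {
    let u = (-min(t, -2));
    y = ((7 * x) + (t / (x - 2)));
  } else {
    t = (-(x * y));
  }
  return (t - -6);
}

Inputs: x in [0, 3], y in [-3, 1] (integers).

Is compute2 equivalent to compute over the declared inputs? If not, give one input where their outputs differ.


Although arithmetic usage differs, statement counts differ, constant usage differs, min/max/abs usage differs, local variable names differ, 20/20 inputs agree.
verdict: equivalent


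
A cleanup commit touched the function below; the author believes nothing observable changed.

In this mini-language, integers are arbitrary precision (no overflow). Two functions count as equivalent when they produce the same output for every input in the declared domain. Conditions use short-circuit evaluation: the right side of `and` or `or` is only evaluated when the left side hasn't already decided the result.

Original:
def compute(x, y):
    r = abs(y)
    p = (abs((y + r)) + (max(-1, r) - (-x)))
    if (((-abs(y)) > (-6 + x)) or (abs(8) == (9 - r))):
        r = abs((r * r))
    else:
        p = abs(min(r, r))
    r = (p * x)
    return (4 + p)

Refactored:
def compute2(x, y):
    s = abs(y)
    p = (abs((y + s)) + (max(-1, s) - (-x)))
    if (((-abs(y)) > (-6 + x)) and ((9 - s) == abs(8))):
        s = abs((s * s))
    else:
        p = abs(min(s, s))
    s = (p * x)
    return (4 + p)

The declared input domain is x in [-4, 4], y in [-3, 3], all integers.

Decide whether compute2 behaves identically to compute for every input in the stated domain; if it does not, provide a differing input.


Take x=-4, y=-3.
compute: r = 3; p = -1; (((-abs(y)) > (-6 + x)) or (abs(8) == (9 - r))) -> true; r = 9; r = 4; return 3
compute2: s = 3; p = -1; (((-abs(y)) > (-6 + x)) and ((9 - s) == abs(8))) -> false; p = 3; s = -12; return 7
3 vs 7 — the two versions disagree here.
verdict: not equivalent; witness: x=-4, y=-3


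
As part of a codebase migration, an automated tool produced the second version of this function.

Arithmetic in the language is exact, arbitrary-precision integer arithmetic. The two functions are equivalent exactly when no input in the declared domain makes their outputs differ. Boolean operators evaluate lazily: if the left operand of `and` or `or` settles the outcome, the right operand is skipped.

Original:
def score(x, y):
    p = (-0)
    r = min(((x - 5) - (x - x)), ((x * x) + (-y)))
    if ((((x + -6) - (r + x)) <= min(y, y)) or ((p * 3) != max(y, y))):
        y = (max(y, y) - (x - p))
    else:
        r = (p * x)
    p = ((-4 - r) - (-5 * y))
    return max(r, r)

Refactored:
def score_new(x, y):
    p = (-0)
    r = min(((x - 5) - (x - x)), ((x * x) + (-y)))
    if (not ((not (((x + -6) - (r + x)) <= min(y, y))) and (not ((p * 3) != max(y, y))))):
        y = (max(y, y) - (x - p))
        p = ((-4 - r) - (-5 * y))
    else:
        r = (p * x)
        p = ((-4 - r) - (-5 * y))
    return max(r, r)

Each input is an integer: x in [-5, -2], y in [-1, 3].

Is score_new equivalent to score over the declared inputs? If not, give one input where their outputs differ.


Side by side, the visible changes include: arithmetic usage differs, and constant usage differs, and statement counts differ, and boolean connective usage differs.
As a probe, take x=-2, y=3: score runs p := 0 | r := -7 | ((((x + -6) - (r + x)) <= min(y, y)) or ((p * 3) != max(y, y))): true | y := 5 | p := 28 | result -7; score_new runs p := 0 | r := -7 | (not ((not (((x + -6) - (r + x)) <= min(y, y))) and (not ((p * 3) != max(y, y))))): true | y := 5 | p := 28 | result -7; both end at -7.
An exhaustive pass over the 20 declared inputs shows identical outputs.
verdict: equivalent


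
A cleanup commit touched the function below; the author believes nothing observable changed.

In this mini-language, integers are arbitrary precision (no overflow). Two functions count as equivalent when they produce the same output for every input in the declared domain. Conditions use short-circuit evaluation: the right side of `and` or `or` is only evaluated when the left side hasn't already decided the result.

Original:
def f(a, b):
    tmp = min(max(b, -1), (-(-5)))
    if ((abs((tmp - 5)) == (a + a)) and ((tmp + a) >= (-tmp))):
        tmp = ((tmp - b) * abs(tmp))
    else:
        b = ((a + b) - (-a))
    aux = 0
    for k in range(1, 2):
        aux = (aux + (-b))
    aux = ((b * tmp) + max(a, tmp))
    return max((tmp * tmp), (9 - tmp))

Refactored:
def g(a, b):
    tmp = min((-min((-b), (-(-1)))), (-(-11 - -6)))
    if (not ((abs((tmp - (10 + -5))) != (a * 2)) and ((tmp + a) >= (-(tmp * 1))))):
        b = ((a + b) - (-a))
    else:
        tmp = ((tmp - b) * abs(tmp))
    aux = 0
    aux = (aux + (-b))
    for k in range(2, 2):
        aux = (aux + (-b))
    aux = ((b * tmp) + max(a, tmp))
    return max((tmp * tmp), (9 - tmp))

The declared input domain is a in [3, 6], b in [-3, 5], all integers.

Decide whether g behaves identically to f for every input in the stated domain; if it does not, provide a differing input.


There is a counterexample at a=3, b=-3: 7 on one side, 10 on the other.
f: tmp := -1 | ((abs((tmp - 5)) == (a + a)) and ((tmp + a) >= (-tmp))): true | tmp := 2 | aux := 0 | iter k=1: | aux := 3 | aux := -3 | result 7
g: tmp := -1 | (not ((abs((tmp - (10 + -5))) != (a * 2)) and ((tmp + a) >= (-(tmp * 1))))): true | b := 3 | aux := 0 | aux := -3 | loop over k: empty range | aux := 0 | result 10
verdict: not equivalent; witness: a=3, b=-3


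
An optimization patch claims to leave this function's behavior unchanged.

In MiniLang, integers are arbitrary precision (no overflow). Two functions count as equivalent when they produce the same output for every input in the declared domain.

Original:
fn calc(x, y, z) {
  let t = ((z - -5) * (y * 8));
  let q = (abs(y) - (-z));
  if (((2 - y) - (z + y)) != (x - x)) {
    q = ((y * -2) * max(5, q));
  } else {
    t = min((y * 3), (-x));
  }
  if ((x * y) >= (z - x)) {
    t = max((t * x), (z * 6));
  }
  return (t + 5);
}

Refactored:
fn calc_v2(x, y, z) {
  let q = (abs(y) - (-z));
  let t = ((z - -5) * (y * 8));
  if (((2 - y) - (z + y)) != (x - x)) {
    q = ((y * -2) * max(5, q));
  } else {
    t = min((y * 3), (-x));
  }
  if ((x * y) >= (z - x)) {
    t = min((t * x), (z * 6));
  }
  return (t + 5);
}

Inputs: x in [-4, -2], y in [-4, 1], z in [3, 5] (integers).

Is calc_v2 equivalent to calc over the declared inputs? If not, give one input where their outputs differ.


The rewrite breaks on x=-4, y=-4, z=3, where the results are 1029 and 23.
calc: t becomes -256; next q becomes 7; next (((2 - y) - (z + y)) != (x - x)) evaluates to true; next q becomes 56; next ((x * y) >= (z - x)) evaluates to true; next t becomes 1024; next final value 1029
calc_v2: q becomes 7; next t becomes -256; next (((2 - y) - (z + y)) != (x - x)) evaluates to true; next q becomes 56; next ((x * y) >= (z - x)) evaluates to true; next t becomes 18; next final value 23
verdict: not equivalent; witness: x=-4, y=-4, z=3


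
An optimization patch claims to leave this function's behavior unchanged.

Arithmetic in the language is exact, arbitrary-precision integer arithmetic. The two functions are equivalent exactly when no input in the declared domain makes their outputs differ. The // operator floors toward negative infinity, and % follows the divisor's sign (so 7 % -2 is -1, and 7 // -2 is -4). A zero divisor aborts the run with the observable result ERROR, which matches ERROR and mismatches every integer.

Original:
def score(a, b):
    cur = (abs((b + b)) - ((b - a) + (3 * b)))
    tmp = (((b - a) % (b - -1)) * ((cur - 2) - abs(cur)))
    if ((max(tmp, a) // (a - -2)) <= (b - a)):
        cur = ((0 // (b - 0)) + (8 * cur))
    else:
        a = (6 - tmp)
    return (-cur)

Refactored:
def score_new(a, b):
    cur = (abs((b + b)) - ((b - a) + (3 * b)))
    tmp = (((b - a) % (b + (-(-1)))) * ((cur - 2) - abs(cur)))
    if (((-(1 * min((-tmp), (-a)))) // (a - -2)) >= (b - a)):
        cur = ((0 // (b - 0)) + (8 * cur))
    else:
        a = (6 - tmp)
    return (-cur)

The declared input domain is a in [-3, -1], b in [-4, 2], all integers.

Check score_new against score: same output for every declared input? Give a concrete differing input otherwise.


Not equivalent: a=-3, b=-4 separates them (-168 vs -21).
score: cur = 21; tmp = 2; ((max(tmp, a) // (a - -2)) <= (b - a)) -> true; cur = 168; return -168
score_new: cur = 21; tmp = 2; (((-(1 * min((-tmp), (-a)))) // (a - -2)) >= (b - a)) -> false; a = 4; return -21
verdict: not equivalent; witness: a=-3, b=-4


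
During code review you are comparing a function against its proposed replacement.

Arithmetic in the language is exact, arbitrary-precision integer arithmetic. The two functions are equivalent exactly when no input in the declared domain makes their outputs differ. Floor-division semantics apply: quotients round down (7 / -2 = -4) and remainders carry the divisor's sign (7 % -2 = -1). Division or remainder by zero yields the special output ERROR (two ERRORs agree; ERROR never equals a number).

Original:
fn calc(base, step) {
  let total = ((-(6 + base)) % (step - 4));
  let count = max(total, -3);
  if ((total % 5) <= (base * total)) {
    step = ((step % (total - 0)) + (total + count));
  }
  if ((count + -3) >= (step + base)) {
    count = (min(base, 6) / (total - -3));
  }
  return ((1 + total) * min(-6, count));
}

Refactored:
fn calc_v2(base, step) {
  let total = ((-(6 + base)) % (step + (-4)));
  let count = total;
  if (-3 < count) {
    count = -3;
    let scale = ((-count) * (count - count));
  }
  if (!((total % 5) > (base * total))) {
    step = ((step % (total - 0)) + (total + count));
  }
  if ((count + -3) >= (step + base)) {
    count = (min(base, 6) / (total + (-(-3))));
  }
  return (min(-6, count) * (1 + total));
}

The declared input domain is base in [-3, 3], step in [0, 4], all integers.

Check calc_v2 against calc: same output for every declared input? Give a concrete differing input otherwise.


Equivalent. The suspicious-looking change has no observable effect anywhere in the declared ranges.
Checked all 35 inputs in the declared domain: the outputs agree on every one.
Spot check at base=2, step=3 — calc: total=0, then count=0, then ((total % 5) <= (base * total)) is true, then a zero divisor aborts: ERROR. calc_v2: total=0, then count=0, then (-3 < count) is true, then count=-3, then scale=0, then (!((total % 5) > (base * total))) is true, then a zero divisor aborts: ERROR. Both give ERROR.
verdict: equivalent


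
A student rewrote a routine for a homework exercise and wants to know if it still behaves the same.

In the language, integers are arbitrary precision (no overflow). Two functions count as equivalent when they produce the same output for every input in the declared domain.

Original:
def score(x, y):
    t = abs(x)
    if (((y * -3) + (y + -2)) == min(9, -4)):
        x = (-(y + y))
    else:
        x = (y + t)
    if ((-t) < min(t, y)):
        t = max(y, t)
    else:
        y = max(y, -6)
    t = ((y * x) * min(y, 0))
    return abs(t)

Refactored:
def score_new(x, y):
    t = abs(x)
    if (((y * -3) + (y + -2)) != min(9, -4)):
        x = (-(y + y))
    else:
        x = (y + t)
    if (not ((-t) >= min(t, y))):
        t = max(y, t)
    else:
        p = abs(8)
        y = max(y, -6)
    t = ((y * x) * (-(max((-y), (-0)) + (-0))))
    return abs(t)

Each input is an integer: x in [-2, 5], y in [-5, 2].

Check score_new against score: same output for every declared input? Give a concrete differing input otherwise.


Consider the input x=-2, y=-5.
score: t becomes 2; next (((y * -3) + (y + -2)) == min(9, -4)) evaluates to false; next x becomes -3; next ((-t) < min(t, y)) evaluates to false; next y becomes -5; next t becomes -75; next final value 75
score_new: t becomes 2; next (((y * -3) + (y + -2)) != min(9, -4)) evaluates to true; next x becomes 10; next (not ((-t) >= min(t, y))) evaluates to false; next p becomes 8; next y becomes -5; next t becomes 250; next final value 250
75 against 250: the behavior changed.
verdict: not equivalent; witness: x=-2, y=-5


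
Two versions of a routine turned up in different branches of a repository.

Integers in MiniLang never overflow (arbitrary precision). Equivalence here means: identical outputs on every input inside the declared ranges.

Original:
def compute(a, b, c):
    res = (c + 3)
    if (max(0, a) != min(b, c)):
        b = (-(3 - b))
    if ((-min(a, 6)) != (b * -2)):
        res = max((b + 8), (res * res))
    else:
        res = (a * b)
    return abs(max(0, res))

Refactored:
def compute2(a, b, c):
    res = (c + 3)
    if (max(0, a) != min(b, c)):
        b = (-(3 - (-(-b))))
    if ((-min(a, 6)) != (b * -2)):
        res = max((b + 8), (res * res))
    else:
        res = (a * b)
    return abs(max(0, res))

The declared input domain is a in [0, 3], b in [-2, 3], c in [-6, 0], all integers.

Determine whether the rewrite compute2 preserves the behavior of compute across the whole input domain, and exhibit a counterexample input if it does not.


Behavior is preserved: although same computation, different form, the outputs never diverge.
As a probe, take a=2, b=3, c=-5: compute runs res=-2, then (max(0, a) != min(b, c)) is true, then b=0, then ((-min(a, 6)) != (b * -2)) is true, then res=8, then returns 8; compute2 runs res=-2, then (max(0, a) != min(b, c)) is true, then b=0, then ((-min(a, 6)) != (b * -2)) is true, then res=8, then returns 8; both end at 8.
Across all 168 domain points the two functions coincide.
verdict: equivalent


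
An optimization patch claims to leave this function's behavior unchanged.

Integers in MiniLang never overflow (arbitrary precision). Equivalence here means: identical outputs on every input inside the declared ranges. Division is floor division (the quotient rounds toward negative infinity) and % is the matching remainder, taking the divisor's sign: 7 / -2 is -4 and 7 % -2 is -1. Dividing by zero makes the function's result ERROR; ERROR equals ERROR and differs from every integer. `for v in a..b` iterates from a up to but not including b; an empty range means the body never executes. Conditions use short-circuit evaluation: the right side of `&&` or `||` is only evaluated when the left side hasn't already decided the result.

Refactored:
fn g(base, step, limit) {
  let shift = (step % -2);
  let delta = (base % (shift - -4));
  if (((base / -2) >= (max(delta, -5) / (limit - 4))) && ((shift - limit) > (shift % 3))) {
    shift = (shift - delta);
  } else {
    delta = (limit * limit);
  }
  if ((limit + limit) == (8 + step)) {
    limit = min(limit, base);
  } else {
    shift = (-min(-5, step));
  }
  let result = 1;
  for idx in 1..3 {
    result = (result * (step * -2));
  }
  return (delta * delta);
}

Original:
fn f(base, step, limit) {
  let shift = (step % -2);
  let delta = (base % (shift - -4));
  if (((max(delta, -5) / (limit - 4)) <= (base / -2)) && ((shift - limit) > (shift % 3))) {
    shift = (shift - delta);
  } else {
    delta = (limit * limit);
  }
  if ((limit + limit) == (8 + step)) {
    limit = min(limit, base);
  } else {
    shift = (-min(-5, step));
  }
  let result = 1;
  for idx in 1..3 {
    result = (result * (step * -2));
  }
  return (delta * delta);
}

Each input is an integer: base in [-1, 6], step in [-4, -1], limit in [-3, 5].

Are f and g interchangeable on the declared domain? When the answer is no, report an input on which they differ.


Equivalent — the differences include comparison usage differs, yet no declared input distinguishes the two.
Spot check at base=-1, step=-4, limit=1 — f: shift=0, then delta=3, then (((max(delta, -5) / (limit - 4)) <= (base / -2)) && ((shift - limit) > (shift % 3))) is false, then delta=1, then ((limit + limit) == (8 + step)) is false, then shift=5, then result=1, then (idx=1), then result=8, then (idx=2), then result=64, then returns 1. g: shift=0, then delta=3, then (((base / -2) >= (max(delta, -5) / (limit - 4))) && ((shift - limit) > (shift % 3))) is false, then delta=1, then ((limit + limit) == (8 + step)) is false, then shift=5, then result=1, then (idx=1), then result=8, then (idx=2), then result=64, then returns 1. Both give 1.
Sweeping the whole domain (288 inputs) finds no disagreement.
verdict: equivalent


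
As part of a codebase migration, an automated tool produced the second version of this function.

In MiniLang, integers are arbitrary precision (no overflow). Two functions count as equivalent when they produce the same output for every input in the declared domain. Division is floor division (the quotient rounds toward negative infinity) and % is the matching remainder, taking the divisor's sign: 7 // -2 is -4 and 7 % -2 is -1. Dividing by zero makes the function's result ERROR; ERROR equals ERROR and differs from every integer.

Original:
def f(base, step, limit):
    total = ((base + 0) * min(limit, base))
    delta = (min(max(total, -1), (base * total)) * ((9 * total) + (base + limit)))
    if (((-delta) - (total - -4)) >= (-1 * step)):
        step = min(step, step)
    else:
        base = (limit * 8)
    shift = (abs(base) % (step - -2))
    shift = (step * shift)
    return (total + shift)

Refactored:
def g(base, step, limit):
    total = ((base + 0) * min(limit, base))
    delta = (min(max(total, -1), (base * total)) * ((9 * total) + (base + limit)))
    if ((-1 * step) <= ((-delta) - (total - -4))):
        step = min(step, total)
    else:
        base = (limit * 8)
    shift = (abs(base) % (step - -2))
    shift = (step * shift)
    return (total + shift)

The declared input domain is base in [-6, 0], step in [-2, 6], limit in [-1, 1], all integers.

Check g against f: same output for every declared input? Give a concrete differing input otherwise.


Try base=-2, step=5, limit=-1.
f: total=4, then delta=-264, then (((-delta) - (total - -4)) >= (-1 * step)) is true, then step=5, then shift=2, then shift=10, then returns 14
g: total=4, then delta=-264, then ((-1 * step) <= ((-delta) - (total - -4))) is true, then step=4, then shift=2, then shift=8, then returns 12
14 against 12: the behavior changed.
verdict: not equivalent; witness: base=-2, step=5, limit=-1


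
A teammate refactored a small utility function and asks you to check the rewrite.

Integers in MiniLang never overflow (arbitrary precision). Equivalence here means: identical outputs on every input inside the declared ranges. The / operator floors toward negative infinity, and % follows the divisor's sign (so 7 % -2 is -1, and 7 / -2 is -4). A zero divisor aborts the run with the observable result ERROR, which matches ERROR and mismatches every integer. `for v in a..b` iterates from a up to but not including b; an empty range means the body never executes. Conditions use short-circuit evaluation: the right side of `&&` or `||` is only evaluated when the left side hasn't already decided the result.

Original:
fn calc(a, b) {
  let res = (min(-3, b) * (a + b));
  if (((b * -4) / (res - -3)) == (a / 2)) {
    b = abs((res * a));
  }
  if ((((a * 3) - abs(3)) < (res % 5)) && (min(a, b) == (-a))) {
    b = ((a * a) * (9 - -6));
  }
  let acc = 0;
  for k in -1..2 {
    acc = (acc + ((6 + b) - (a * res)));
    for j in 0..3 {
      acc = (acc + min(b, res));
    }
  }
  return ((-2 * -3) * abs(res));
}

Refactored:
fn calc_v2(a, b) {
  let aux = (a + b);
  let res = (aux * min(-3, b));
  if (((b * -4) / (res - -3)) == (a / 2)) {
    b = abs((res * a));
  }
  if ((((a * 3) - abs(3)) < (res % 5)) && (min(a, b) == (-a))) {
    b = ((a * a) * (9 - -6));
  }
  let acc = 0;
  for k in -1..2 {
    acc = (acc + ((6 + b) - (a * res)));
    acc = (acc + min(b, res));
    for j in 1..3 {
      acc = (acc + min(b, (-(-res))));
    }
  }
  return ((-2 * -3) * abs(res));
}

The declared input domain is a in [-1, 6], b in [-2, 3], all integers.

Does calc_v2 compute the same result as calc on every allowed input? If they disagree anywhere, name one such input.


Behavior is preserved: although loop structure differs, arithmetic usage differs, min/max/abs usage differs, statement counts differ, local variable names differ, the outputs never diverge.
Spot check at a=1, b=0 — calc: res = -3; division by zero -> ERROR. calc_v2: aux = 1; res = -3; division by zero -> ERROR. Both give ERROR.
Sweeping the whole domain (48 inputs) finds no disagreement.
verdict: equivalent


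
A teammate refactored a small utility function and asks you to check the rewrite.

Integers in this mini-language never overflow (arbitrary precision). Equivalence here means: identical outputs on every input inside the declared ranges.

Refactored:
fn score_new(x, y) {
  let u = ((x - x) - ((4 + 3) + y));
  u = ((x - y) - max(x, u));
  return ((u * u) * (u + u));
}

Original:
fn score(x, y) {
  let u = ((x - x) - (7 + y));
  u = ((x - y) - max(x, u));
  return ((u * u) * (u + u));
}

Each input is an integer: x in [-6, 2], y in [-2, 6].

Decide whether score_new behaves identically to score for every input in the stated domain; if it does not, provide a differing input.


Behavior is preserved: although constant usage differs, plus arithmetic usage differs, the outputs never diverge.
As a probe, take x=-3, y=5: score runs u = -12; u = -5; return -250; score_new runs u = -12; u = -5; return -250; both end at -250.
Every one of the 81 inputs gives matching results.
verdict: equivalent


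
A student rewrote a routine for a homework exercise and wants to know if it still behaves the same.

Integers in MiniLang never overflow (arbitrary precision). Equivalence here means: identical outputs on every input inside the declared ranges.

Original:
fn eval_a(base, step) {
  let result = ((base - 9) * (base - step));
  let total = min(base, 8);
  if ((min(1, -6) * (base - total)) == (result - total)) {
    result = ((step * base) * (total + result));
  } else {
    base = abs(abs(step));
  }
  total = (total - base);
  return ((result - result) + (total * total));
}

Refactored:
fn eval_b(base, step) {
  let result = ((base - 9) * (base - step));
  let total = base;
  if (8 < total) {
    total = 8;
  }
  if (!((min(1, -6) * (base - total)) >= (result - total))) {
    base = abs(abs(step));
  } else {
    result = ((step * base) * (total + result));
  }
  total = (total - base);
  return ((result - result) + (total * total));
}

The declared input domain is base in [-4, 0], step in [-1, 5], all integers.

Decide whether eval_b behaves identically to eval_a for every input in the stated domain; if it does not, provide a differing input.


These are not equivalent — on base=0, step=-1 the outputs split (1 vs 0).
eval_a: result = -9; total = 0; ((min(1, -6) * (base - total)) == (result - total)) -> false; base = 1; total = -1; return 1
eval_b: result = -9; total = 0; (8 < total) -> false; (!((min(1, -6) * (base - total)) >= (result - total))) -> false; result = 0; total = 0; return 0
verdict: not equivalent; witness: base=0, step=-1


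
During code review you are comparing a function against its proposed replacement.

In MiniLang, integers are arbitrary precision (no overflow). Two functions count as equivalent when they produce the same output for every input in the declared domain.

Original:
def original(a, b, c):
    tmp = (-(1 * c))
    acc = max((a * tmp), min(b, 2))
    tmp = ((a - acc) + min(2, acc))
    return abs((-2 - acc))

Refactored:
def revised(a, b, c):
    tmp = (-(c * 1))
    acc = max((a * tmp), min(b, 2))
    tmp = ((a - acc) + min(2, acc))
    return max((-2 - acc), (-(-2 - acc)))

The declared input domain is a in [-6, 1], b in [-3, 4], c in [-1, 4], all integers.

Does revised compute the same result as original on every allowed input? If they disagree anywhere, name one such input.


The two versions differ — the changes include constant usage differs, min/max/abs usage differs, arithmetic usage differs.
Spot check at a=1, b=-3, c=0 — original: tmp := 0 | acc := 0 | tmp := 1 | result 2. revised: tmp := 0 | acc := 0 | tmp := 1 | result 2. Both give 2.
Across all 384 domain points the two functions coincide.
verdict: equivalent


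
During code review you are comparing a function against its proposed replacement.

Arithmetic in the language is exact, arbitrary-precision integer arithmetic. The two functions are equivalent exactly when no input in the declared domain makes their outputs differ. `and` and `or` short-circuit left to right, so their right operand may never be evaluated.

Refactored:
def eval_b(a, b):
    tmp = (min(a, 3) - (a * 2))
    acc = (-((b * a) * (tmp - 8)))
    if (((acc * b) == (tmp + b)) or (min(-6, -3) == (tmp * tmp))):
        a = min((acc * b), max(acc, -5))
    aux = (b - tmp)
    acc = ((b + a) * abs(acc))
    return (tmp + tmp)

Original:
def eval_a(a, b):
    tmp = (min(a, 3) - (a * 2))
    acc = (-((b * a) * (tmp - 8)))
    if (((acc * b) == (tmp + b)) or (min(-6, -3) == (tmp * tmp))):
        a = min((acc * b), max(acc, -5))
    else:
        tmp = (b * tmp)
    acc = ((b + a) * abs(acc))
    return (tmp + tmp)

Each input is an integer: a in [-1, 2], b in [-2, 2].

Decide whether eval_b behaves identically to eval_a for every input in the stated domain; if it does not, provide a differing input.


Not equivalent: a=-1, b=-2 separates them (-4 vs 2).
eval_a: tmp = 1; acc = 14; (((acc * b) == (tmp + b)) or (min(-6, -3) == (tmp * tmp))) -> false; tmp = -2; acc = -42; return -4
eval_b: tmp = 1; acc = 14; (((acc * b) == (tmp + b)) or (min(-6, -3) == (tmp * tmp))) -> false; aux = -3; acc = -42; return 2
verdict: not equivalent; witness: a=-1, b=-2


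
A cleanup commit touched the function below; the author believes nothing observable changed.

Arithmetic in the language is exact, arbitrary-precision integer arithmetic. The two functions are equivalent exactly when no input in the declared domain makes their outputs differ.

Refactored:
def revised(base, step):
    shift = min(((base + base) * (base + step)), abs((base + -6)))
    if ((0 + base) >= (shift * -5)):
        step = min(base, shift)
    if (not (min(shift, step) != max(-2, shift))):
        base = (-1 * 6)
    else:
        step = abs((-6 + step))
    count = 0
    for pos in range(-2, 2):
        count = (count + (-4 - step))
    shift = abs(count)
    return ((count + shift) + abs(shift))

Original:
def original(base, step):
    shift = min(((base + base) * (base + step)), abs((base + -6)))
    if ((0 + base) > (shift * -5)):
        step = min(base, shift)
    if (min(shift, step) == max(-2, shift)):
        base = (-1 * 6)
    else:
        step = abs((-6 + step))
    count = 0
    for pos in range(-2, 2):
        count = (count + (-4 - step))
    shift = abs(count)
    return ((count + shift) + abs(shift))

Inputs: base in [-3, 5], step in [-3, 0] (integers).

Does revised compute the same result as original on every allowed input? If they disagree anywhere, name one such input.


Run the pair on base=0, step=-3.
original: shift := 0 | ((0 + base) > (shift * -5)): false | (min(shift, step) == max(-2, shift)): false | step := 9 | count := 0 | iter pos=-2: | count := -13 | iter pos=-1: | count := -26 | iter pos=0: | count := -39 | iter pos=1: | count := -52 | shift := 52 | result 52
revised: shift := 0 | ((0 + base) >= (shift * -5)): true | step := 0 | (not (min(shift, step) != max(-2, shift))): true | base := -6 | count := 0 | iter pos=-2: | count := -4 | iter pos=-1: | count := -8 | iter pos=0: | count := -12 | iter pos=1: | count := -16 | shift := 16 | result 16
52 and 16 differ, so these are not the same function on this domain.
verdict: not equivalent; witness: base=0, step=-3


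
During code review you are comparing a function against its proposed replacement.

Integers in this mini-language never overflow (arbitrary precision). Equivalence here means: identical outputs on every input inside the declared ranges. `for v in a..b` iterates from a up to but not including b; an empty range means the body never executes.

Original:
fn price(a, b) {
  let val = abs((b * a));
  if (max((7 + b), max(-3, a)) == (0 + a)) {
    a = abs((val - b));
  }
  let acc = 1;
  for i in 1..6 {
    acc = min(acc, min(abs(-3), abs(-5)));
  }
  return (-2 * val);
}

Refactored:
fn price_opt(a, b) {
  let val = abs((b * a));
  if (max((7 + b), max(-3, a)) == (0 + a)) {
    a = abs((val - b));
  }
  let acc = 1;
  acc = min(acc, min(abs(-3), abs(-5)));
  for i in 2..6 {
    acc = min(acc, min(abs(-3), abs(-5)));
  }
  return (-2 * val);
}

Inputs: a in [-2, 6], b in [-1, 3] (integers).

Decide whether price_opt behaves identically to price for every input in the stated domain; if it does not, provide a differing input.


Equivalent — the differences include constant usage differs; also statement counts differ; also loop structure differs; also min/max/abs usage differs, yet no declared input distinguishes the two.
One worked example (a=1, b=2) — price: val becomes 2; next (max((7 + b), max(-3, a)) == (0 + a)) evaluates to false; next acc becomes 1; next at i=1:; next acc becomes 1; next at i=2:; next acc becomes 1; next at i=3:; next acc becomes 1; next at i=4:; next acc becomes 1; next at i=5:; next acc becomes 1; next final value -4; price_opt: val becomes 2; next (max((7 + b), max(-3, a)) == (0 + a)) evaluates to false; next acc becomes 1; next acc becomes 1; next at i=2:; next acc becomes 1; next at i=3:; next acc becomes 1; next at i=4:; next acc becomes 1; next at i=5:; next acc becomes 1; next final value -4; agreement on -4.
Every one of the 45 inputs gives matching results.
verdict: equivalent


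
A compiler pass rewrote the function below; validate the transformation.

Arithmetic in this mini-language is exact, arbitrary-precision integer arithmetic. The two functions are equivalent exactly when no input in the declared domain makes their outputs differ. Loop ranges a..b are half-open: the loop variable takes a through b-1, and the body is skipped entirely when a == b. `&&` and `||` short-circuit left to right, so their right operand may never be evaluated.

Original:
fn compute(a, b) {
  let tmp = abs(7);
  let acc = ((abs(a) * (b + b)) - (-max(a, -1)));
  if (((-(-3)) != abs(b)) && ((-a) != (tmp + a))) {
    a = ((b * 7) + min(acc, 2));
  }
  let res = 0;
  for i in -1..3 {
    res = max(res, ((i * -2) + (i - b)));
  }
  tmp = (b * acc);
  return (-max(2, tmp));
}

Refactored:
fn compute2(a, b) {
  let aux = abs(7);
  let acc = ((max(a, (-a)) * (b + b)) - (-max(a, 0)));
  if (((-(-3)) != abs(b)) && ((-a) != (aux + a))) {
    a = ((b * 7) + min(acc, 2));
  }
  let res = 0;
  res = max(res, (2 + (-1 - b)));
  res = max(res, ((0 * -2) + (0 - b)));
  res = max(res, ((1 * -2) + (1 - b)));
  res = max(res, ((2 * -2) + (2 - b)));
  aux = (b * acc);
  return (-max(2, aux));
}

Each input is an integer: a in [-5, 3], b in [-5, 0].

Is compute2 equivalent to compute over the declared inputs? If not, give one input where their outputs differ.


These are not equivalent — on a=-5, b=-5 the outputs split (-255 vs -250).
compute: tmp=7, then acc=-51, then (((-(-3)) != abs(b)) && ((-a) != (tmp + a))) is true, then a=-86, then res=0, then (i=-1), then res=6, then (i=0), then res=6, then (i=1), then res=6, then (i=2), then res=6, then tmp=255, then returns -255
compute2: aux=7, then acc=-50, then (((-(-3)) != abs(b)) && ((-a) != (aux + a))) is true, then a=-85, then res=0, then res=6, then res=6, then res=6, then res=6, then aux=250, then returns -250
verdict: not equivalent; witness: a=-5, b=-5


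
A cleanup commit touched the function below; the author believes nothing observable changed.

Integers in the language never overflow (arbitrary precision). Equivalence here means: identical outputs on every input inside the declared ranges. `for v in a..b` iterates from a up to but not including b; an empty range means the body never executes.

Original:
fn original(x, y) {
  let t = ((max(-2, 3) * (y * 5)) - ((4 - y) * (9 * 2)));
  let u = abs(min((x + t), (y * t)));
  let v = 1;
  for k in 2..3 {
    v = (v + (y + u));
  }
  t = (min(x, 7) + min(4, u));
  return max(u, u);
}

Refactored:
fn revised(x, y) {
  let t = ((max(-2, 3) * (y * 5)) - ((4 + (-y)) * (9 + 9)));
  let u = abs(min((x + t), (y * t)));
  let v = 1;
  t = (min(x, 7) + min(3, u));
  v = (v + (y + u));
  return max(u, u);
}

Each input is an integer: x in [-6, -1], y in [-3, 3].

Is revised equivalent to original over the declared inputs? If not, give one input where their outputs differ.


The one real change (`4` became `3`) has no effect anywhere in the declared ranges.
One worked example (x=-2, y=1) — original: t := -39 | u := 41 | v := 1 | iter k=2: | v := 43 | t := 2 | result 41; revised: t := -39 | u := 41 | v := 1 | t := 1 | v := 43 | result 41; agreement on 41.
Across all 42 domain points the two functions coincide.
verdict: equivalent


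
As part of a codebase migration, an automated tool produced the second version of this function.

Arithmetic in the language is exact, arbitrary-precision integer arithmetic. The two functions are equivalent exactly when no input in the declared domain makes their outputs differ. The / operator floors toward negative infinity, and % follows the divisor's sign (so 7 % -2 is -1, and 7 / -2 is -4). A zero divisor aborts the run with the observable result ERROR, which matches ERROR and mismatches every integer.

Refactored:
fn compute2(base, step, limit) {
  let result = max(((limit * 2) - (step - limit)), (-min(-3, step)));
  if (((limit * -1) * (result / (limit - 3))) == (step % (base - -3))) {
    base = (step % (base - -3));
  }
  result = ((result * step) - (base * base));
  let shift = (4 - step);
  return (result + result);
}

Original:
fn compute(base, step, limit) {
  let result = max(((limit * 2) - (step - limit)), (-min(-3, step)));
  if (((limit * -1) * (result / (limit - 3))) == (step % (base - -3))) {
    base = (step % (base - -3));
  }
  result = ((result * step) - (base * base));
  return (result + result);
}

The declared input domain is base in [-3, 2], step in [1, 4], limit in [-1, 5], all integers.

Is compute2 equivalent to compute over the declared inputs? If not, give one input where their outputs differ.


The two versions differ — the changes include arithmetic usage differs; statement counts differ; constant usage differs; local variable names differ.
Spot check at base=1, step=4, limit=2 — compute: result=3, then (((limit * -1) * (result / (limit - 3))) == (step % (base - -3))) is false, then result=11, then returns 22. compute2: result=3, then (((limit * -1) * (result / (limit - 3))) == (step % (base - -3))) is false, then result=11, then shift=0, then returns 22. Both give 22.
Every one of the 168 inputs gives matching results.
verdict: equivalent


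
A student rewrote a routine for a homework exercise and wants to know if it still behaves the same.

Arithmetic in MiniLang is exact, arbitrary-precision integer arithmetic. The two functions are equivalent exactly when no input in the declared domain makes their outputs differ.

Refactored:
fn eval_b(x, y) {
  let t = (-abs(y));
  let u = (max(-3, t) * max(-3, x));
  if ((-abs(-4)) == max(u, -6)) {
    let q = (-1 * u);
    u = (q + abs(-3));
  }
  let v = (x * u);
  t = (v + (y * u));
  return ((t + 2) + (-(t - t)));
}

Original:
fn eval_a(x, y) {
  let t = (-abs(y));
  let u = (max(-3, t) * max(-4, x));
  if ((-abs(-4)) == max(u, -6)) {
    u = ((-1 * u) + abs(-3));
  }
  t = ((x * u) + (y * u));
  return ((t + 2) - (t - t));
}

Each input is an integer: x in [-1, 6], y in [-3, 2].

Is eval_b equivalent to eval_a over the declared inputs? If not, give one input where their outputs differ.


Equivalent. The one real change (`-4` became `-3`) has no effect anywhere in the declared ranges.
Every one of the 48 inputs gives matching results.
Tracing x=6, y=2: eval_a: t becomes -2; next u becomes -12; next ((-abs(-4)) == max(u, -6)) evaluates to false; next t becomes -96; next final value -94 | eval_b: t becomes -2; next u becomes -12; next ((-abs(-4)) == max(u, -6)) evaluates to false; next v becomes -72; next t becomes -96; next final value -94 — matching result -94.
verdict: equivalent


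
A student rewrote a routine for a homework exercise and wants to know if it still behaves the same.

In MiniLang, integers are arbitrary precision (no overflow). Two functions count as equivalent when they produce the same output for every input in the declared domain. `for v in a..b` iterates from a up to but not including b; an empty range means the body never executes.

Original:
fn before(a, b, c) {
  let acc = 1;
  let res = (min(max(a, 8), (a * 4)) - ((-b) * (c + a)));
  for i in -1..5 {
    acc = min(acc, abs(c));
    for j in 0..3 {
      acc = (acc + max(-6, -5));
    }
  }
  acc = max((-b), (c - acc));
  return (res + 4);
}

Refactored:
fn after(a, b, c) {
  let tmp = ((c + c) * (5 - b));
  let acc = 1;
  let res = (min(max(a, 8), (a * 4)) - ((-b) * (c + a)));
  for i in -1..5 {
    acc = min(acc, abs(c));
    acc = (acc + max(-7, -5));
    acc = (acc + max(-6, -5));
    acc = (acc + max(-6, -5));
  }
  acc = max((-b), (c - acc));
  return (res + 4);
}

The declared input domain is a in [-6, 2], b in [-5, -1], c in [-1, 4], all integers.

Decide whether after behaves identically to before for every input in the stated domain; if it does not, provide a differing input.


Equivalent. Although `-6` became `-7`, no input in the stated domain can expose it.
Across all 270 domain points the two functions coincide.
One worked example (a=1, b=-2, c=1) — before: acc = 1; res = 0; [i=-1]; acc = 1; [j=0]; acc = -4; [j=1]; acc = -9; [j=2]; acc = -14; [i=0]; acc = -14; [j=0]; acc = -19; [j=1]; acc = -24; [j=2]; acc = -29; [i=1]; acc = -29; [j=0]; acc = -34; [j=1]; acc = -39; [j=2]; acc = -44; [i=2]; acc = -44; [j=0]; acc = -49; [j=1]; acc = -54; [j=2]; acc = -59; [i=3]; acc = -59; [j=0]; acc = -64; [j=1]; acc = -69; [j=2]; acc = -74; [i=4]; acc = -74; [j=0]; acc = -79; [j=1]; acc = -84; [j=2]; acc = -89; acc = 90; return 4; after: tmp = 14; acc = 1; res = 0; [i=-1]; acc = 1; acc = -4; acc = -9; acc = -14; [i=0]; acc = -14; acc = -19; acc = -24; acc = -29; [i=1]; acc = -29; acc = -34; acc = -39; acc = -44; [i=2]; acc = -44; acc = -49; acc = -54; acc = -59; [i=3]; acc = -59; acc = -64; acc = -69; acc = -74; [i=4]; acc = -74; acc = -79; acc = -84; acc = -89; acc = 90; return 4; agreement on 4.
verdict: equivalent
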